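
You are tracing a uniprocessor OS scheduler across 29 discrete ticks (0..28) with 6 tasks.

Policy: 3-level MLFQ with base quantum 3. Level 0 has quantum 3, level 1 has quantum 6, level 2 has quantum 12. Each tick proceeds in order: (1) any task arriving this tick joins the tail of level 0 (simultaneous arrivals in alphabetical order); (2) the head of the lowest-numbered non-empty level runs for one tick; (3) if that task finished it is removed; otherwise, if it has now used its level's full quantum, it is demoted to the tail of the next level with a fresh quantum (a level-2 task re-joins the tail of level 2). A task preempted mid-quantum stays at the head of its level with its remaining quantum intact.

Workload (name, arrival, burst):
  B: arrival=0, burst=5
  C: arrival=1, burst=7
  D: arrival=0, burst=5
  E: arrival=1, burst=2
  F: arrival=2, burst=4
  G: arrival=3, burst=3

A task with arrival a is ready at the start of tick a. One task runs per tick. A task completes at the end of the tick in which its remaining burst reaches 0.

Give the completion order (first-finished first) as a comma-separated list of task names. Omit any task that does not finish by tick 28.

t=0: L0/L1/L2 = BD/-/- → run B
t=1: L0/L1/L2 = BDCE/-/- → run B
t=2: L0/L1/L2 = BDCEF/-/- → run B
t=3: L0/L1/L2 = DCEFG/B/- → run D
t=4: L0/L1/L2 = DCEFG/B/- → run D
t=5: L0/L1/L2 = DCEFG/B/- → run D
t=6: L0/L1/L2 = CEFG/BD/- → run C
t=7: L0/L1/L2 = CEFG/BD/- → run C
t=8: L0/L1/L2 = CEFG/BD/- → run C
t=9: L0/L1/L2 = EFG/BDC/- → run E
t=10: L0/L1/L2 = EFG/BDC/- → run E
t=11: L0/L1/L2 = FG/BDC/- → run F
t=12: L0/L1/L2 = FG/BDC/- → run F
t=13: L0/L1/L2 = FG/BDC/- → run F
t=14: L0/L1/L2 = G/BDCF/- → run G
t=15: L0/L1/L2 = G/BDCF/- → run G
t=16: L0/L1/L2 = G/BDCF/- → run G
t=17: L0/L1/L2 = -/BDCF/- → run B
t=18: L0/L1/L2 = -/BDCF/- → run B
t=19: L0/L1/L2 = -/DCF/- → run D
t=20: L0/L1/L2 = -/DCF/- → run D
t=21: L0/L1/L2 = -/CF/- → run C
t=22: L0/L1/L2 = -/CF/- → run C
t=23: L0/L1/L2 = -/CF/- → run C
t=24: L0/L1/L2 = -/CF/- → run C
t=25: L0/L1/L2 = -/F/- → run F
t=26: (idle)
t=27: (idle)
t=28: (idle)

completion order = E, G, B, D, C, F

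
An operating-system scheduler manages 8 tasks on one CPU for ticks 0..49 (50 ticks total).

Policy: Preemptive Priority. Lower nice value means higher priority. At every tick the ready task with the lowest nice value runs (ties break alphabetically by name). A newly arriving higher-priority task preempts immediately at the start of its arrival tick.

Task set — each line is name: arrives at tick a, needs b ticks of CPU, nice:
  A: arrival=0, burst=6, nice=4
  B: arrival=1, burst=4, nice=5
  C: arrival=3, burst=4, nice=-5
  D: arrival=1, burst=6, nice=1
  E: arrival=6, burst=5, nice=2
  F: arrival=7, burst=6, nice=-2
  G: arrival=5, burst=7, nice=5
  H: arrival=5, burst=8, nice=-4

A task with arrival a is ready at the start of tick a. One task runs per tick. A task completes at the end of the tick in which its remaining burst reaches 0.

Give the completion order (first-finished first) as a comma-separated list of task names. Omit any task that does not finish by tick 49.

completion order = C, H, F, D, E, A, B, G

t=0: ready={A} → run A
t=1: ready={A,B,D} → run D
t=2: ready={A,B,D} → run D
t=3: ready={A,B,C,D} → run C
t=4: ready={A,B,C,D} → run C
t=5: ready={A,B,C,D,G,H} → run C
t=6: ready={A,B,C,D,E,G,H} → run C
t=7: ready={A,B,D,E,F,G,H} → run H
t=8: ready={A,B,D,E,F,G,H} → run H
t=9: ready={A,B,D,E,F,G,H} → run H
t=10: ready={A,B,D,E,F,G,H} → run H
t=11: ready={A,B,D,E,F,G,H} → run H
t=12: ready={A,B,D,E,F,G,H} → run H
t=13: ready={A,B,D,E,F,G,H} → run H
t=14: ready={A,B,D,E,F,G,H} → run H
t=15: ready={A,B,D,E,F,G} → run F
t=16: ready={A,B,D,E,F,G} → run F
t=17: ready={A,B,D,E,F,G} → run F
t=18: ready={A,B,D,E,F,G} → run F
t=19: ready={A,B,D,E,F,G} → run F
t=20: ready={A,B,D,E,F,G} → run F
t=21: ready={A,B,D,E,G} → run D
t=22: ready={A,B,D,E,G} → run D
t=23: ready={A,B,D,E,G} → run D
t=24: ready={A,B,D,E,G} → run D
t=25: ready={A,B,E,G} → run E
t=26: ready={A,B,E,G} → run E
t=27: ready={A,B,E,G} → run E
t=28: ready={A,B,E,G} → run E
t=29: ready={A,B,E,G} → run E
t=30: ready={A,B,G} → run A
t=31: ready={A,B,G} → run A
t=32: ready={A,B,G} → run A
t=33: ready={A,B,G} → run A
t=34: ready={A,B,G} → run A
t=35: ready={B,G} → run B
t=36: ready={B,G} → run B
t=37: ready={B,G} → run B
t=38: ready={B,G} → run B
t=39: ready={G} → run G
t=40: ready={G} → run G
t=41: ready={G} → run G
t=42: ready={G} → run G
t=43: ready={G} → run G
t=44: ready={G} → run G
t=45: ready={G} → run G
t=46: (idle)
t=47: (idle)
t=48: (idle)
t=49: (idle)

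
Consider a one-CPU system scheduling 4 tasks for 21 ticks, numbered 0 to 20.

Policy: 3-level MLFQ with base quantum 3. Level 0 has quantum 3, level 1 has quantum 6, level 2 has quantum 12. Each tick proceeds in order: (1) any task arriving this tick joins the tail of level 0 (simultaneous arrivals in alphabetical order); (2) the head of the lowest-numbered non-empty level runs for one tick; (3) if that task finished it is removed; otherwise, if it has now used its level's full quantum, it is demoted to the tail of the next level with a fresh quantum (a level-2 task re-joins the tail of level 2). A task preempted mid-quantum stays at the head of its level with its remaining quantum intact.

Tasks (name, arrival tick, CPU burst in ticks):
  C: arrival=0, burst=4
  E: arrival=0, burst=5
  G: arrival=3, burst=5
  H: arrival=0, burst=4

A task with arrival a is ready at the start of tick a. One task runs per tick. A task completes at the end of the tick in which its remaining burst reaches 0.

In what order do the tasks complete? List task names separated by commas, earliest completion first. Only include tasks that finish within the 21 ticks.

t=0: L0/L1/L2 = CEH/-/- → run C
t=1: L0/L1/L2 = CEH/-/- → run C
t=2: L0/L1/L2 = CEH/-/- → run C
t=3: L0/L1/L2 = EHG/C/- → run E
t=4: L0/L1/L2 = EHG/C/- → run E
t=5: L0/L1/L2 = EHG/C/- → run E
t=6: L0/L1/L2 = HG/CE/- → run H
t=7: L0/L1/L2 = HG/CE/- → run H
t=8: L0/L1/L2 = HG/CE/- → run H
t=9: L0/L1/L2 = G/CEH/- → run G
t=10: L0/L1/L2 = G/CEH/- → run G
t=11: L0/L1/L2 = G/CEH/- → run G
t=12: L0/L1/L2 = -/CEHG/- → run C
t=13: L0/L1/L2 = -/EHG/- → run E
t=14: L0/L1/L2 = -/EHG/- → run E
t=15: L0/L1/L2 = -/HG/- → run H
t=16: L0/L1/L2 = -/G/- → run G
t=17: L0/L1/L2 = -/G/- → run G
t=18: (idle)
t=19: (idle)
t=20: (idle)

completion order = C, E, H, G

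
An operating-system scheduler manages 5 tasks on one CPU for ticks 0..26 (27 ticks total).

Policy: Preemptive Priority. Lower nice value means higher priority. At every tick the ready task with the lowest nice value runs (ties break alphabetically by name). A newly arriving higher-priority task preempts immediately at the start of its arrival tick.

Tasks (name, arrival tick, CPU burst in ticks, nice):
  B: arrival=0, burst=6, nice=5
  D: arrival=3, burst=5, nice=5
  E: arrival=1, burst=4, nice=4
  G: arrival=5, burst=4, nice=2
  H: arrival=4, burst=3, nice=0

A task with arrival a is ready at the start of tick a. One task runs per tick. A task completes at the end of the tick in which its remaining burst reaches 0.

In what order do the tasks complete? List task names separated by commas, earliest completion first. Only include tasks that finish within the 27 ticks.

t=0: ready={B} → run B
t=1: ready={B,E} → run E
t=2: ready={B,E} → run E
t=3: ready={B,D,E} → run E
t=4: ready={B,D,E,H} → run H
t=5: ready={B,D,E,G,H} → run H
t=6: ready={B,D,E,G,H} → run H
t=7: ready={B,D,E,G} → run G
t=8: ready={B,D,E,G} → run G
t=9: ready={B,D,E,G} → run G
t=10: ready={B,D,E,G} → run G
t=11: ready={B,D,E} → run E
t=12: ready={B,D} → run B
t=13: ready={B,D} → run B
t=14: ready={B,D} → run B
t=15: ready={B,D} → run B
t=16: ready={B,D} → run B
t=17: ready={D} → run D
t=18: ready={D} → run D
t=19: ready={D} → run D
t=20: ready={D} → run D
t=21: ready={D} → run D
t=22: (idle)
t=23: (idle)
t=24: (idle)
t=25: (idle)
t=26: (idle)

completion order = H, G, E, B, D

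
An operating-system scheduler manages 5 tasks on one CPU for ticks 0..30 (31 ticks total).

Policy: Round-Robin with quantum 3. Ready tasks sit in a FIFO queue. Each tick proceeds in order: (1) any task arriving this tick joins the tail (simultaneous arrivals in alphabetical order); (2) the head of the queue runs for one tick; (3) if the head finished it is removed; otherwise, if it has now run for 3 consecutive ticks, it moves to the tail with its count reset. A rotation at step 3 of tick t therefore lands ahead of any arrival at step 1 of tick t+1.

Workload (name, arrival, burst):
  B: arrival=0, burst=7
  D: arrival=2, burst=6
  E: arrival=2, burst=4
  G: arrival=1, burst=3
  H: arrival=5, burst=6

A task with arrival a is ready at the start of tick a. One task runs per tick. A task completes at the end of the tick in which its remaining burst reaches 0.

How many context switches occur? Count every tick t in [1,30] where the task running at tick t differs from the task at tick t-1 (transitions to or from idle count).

t=0: queue=[B] q_used=0 → run B
t=1: queue=[B,G] q_used=1 → run B
t=2: queue=[B,G,D,E] q_used=2 → run B
t=3: queue=[G,D,E,B] q_used=0 → run G
t=4: queue=[G,D,E,B] q_used=1 → run G
t=5: queue=[G,D,E,B,H] q_used=2 → run G
t=6: queue=[D,E,B,H] q_used=0 → run D
t=7: queue=[D,E,B,H] q_used=1 → run D
t=8: queue=[D,E,B,H] q_used=2 → run D
t=9: queue=[E,B,H,D] q_used=0 → run E
t=10: queue=[E,B,H,D] q_used=1 → run E
t=11: queue=[E,B,H,D] q_used=2 → run E
t=12: queue=[B,H,D,E] q_used=0 → run B
t=13: queue=[B,H,D,E] q_used=1 → run B
t=14: queue=[B,H,D,E] q_used=2 → run B
t=15: queue=[H,D,E,B] q_used=0 → run H
t=16: queue=[H,D,E,B] q_used=1 → run H
t=17: queue=[H,D,E,B] q_used=2 → run H
t=18: queue=[D,E,B,H] q_used=0 → run D
t=19: queue=[D,E,B,H] q_used=1 → run D
t=20: queue=[D,E,B,H] q_used=2 → run D
t=21: queue=[E,B,H] q_used=0 → run E
t=22: queue=[B,H] q_used=0 → run B
t=23: queue=[H] q_used=0 → run H
t=24: queue=[H] q_used=1 → run H
t=25: queue=[H] q_used=2 → run H
t=26: (idle)
t=27: (idle)
t=28: (idle)
t=29: (idle)
t=30: (idle)

context switches = 10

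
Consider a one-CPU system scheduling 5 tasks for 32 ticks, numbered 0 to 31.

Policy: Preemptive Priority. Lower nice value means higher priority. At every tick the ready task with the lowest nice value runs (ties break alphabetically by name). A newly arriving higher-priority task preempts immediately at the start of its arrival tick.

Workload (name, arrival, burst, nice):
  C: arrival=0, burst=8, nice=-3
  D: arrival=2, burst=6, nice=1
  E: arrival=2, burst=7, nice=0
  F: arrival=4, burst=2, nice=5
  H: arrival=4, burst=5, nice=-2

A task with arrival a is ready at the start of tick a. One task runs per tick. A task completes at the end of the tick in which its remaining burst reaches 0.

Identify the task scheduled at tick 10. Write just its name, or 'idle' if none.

running at tick 10 = H

t=0: ready={C} → run C
t=1: ready={C} → run C
t=2: ready={C,D,E} → run C
t=3: ready={C,D,E} → run C
t=4: ready={C,D,E,F,H} → run C
t=5: ready={C,D,E,F,H} → run C
t=6: ready={C,D,E,F,H} → run C
t=7: ready={C,D,E,F,H} → run C
t=8: ready={D,E,F,H} → run H
t=9: ready={D,E,F,H} → run H
t=10: ready={D,E,F,H} → run H
t=11: ready={D,E,F,H} → run H
t=12: ready={D,E,F,H} → run H
t=13: ready={D,E,F} → run E
t=14: ready={D,E,F} → run E
t=15: ready={D,E,F} → run E
t=16: ready={D,E,F} → run E
t=17: ready={D,E,F} → run E
t=18: ready={D,E,F} → run E
t=19: ready={D,E,F} → run E
t=20: ready={D,F} → run D
t=21: ready={D,F} → run D
t=22: ready={D,F} → run D
t=23: ready={D,F} → run D
t=24: ready={D,F} → run D
t=25: ready={D,F} → run D
t=26: ready={F} → run F
t=27: ready={F} → run F
t=28: (idle)
t=29: (idle)
t=30: (idle)
t=31: (idle)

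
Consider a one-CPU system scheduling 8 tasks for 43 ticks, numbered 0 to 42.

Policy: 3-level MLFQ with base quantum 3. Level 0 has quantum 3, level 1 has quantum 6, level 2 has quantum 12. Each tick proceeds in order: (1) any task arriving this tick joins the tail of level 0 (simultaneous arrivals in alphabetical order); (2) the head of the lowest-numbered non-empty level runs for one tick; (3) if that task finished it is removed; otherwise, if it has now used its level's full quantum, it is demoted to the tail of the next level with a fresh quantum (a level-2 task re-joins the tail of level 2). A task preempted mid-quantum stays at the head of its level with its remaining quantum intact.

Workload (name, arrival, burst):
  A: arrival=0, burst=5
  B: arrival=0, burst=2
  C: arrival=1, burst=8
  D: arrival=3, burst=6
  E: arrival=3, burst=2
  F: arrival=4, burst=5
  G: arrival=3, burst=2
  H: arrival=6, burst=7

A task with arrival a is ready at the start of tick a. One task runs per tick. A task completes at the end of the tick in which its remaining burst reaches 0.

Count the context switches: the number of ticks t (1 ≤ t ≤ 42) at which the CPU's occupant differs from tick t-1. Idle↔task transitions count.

t=0: L0/L1/L2 = AB/-/- → run A
t=1: L0/L1/L2 = ABC/-/- → run A
t=2: L0/L1/L2 = ABC/-/- → run A
t=3: L0/L1/L2 = BCDEG/A/- → run B
t=4: L0/L1/L2 = BCDEGF/A/- → run B
t=5: L0/L1/L2 = CDEGF/A/- → run C
t=6: L0/L1/L2 = CDEGFH/A/- → run C
t=7: L0/L1/L2 = CDEGFH/A/- → run C
t=8: L0/L1/L2 = DEGFH/AC/- → run D
t=9: L0/L1/L2 = DEGFH/AC/- → run D
t=10: L0/L1/L2 = DEGFH/AC/- → run D
t=11: L0/L1/L2 = EGFH/ACD/- → run E
t=12: L0/L1/L2 = EGFH/ACD/- → run E
t=13: L0/L1/L2 = GFH/ACD/- → run G
t=14: L0/L1/L2 = GFH/ACD/- → run G
t=15: L0/L1/L2 = FH/ACD/- → run F
t=16: L0/L1/L2 = FH/ACD/- → run F
t=17: L0/L1/L2 = FH/ACD/- → run F
t=18: L0/L1/L2 = H/ACDF/- → run H
t=19: L0/L1/L2 = H/ACDF/- → run H
t=20: L0/L1/L2 = H/ACDF/- → run H
t=21: L0/L1/L2 = -/ACDFH/- → run A
t=22: L0/L1/L2 = -/ACDFH/- → run A
t=23: L0/L1/L2 = -/CDFH/- → run C
t=24: L0/L1/L2 = -/CDFH/- → run C
t=25: L0/L1/L2 = -/CDFH/- → run C
t=26: L0/L1/L2 = -/CDFH/- → run C
t=27: L0/L1/L2 = -/CDFH/- → run C
t=28: L0/L1/L2 = -/DFH/- → run D
t=29: L0/L1/L2 = -/DFH/- → run D
t=30: L0/L1/L2 = -/DFH/- → run D
t=31: L0/L1/L2 = -/FH/- → run F
t=32: L0/L1/L2 = -/FH/- → run F
t=33: L0/L1/L2 = -/H/- → run H
t=34: L0/L1/L2 = -/H/- → run H
t=35: L0/L1/L2 = -/H/- → run H
t=36: L0/L1/L2 = -/H/- → run H
t=37: (idle)
t=38: (idle)
t=39: (idle)
t=40: (idle)
t=41: (idle)
t=42: (idle)

context switches = 13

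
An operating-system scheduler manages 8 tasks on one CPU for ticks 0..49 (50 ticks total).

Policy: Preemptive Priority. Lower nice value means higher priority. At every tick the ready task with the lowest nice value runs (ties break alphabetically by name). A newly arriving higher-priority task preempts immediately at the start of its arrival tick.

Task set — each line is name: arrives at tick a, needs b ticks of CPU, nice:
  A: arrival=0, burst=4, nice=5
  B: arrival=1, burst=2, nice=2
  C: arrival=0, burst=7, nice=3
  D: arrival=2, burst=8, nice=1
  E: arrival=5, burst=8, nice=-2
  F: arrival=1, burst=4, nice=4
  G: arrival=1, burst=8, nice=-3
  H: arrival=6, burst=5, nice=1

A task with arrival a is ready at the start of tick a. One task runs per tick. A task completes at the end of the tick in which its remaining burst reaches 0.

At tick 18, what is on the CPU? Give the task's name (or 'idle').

running at tick 18 = D

t=0: ready={A,C} → run C
t=1: ready={A,B,C,F,G} → run G
t=2: ready={A,B,C,D,F,G} → run G
t=3: ready={A,B,C,D,F,G} → run G
t=4: ready={A,B,C,D,F,G} → run G
t=5: ready={A,B,C,D,E,F,G} → run G
t=6: ready={A,B,C,D,E,F,G,H} → run G
t=7: ready={A,B,C,D,E,F,G,H} → run G
t=8: ready={A,B,C,D,E,F,G,H} → run G
t=9: ready={A,B,C,D,E,F,H} → run E
t=10: ready={A,B,C,D,E,F,H} → run E
t=11: ready={A,B,C,D,E,F,H} → run E
t=12: ready={A,B,C,D,E,F,H} → run E
t=13: ready={A,B,C,D,E,F,H} → run E
t=14: ready={A,B,C,D,E,F,H} → run E
t=15: ready={A,B,C,D,E,F,H} → run E
t=16: ready={A,B,C,D,E,F,H} → run E
t=17: ready={A,B,C,D,F,H} → run D
t=18: ready={A,B,C,D,F,H} → run D
t=19: ready={A,B,C,D,F,H} → run D
t=20: ready={A,B,C,D,F,H} → run D
t=21: ready={A,B,C,D,F,H} → run D
t=22: ready={A,B,C,D,F,H} → run D
t=23: ready={A,B,C,D,F,H} → run D
t=24: ready={A,B,C,D,F,H} → run D
t=25: ready={A,B,C,F,H} → run H
t=26: ready={A,B,C,F,H} → run H
t=27: ready={A,B,C,F,H} → run H
t=28: ready={A,B,C,F,H} → run H
t=29: ready={A,B,C,F,H} → run H
t=30: ready={A,B,C,F} → run B
t=31: ready={A,B,C,F} → run B
t=32: ready={A,C,F} → run C
t=33: ready={A,C,F} → run C
t=34: ready={A,C,F} → run C
t=35: ready={A,C,F} → run C
t=36: ready={A,C,F} → run C
t=37: ready={A,C,F} → run C
t=38: ready={A,F} → run F
t=39: ready={A,F} → run F
t=40: ready={A,F} → run F
t=41: ready={A,F} → run F
t=42: ready={A} → run A
t=43: ready={A} → run A
t=44: ready={A} → run A
t=45: ready={A} → run A
t=46: (idle)
t=47: (idle)
t=48: (idle)
t=49: (idle)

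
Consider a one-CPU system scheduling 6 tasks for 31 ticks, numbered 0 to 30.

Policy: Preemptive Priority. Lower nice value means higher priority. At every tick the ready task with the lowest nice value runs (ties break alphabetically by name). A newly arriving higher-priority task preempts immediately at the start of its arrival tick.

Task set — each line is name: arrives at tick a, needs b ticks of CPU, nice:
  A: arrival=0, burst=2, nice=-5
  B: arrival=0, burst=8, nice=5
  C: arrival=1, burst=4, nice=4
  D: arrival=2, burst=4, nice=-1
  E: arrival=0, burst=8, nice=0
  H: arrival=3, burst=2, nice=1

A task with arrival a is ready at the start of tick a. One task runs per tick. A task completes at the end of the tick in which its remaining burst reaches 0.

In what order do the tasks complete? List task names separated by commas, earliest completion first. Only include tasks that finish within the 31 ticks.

t=0: ready={A,B,E} → run A
t=1: ready={A,B,C,E} → run A
t=2: ready={B,C,D,E} → run D
t=3: ready={B,C,D,E,H} → run D
t=4: ready={B,C,D,E,H} → run D
t=5: ready={B,C,D,E,H} → run D
t=6: ready={B,C,E,H} → run E
t=7: ready={B,C,E,H} → run E
t=8: ready={B,C,E,H} → run E
t=9: ready={B,C,E,H} → run E
t=10: ready={B,C,E,H} → run E
t=11: ready={B,C,E,H} → run E
t=12: ready={B,C,E,H} → run E
t=13: ready={B,C,E,H} → run E
t=14: ready={B,C,H} → run H
t=15: ready={B,C,H} → run H
t=16: ready={B,C} → run C
t=17: ready={B,C} → run C
t=18: ready={B,C} → run C
t=19: ready={B,C} → run C
t=20: ready={B} → run B
t=21: ready={B} → run B
t=22: ready={B} → run B
t=23: ready={B} → run B
t=24: ready={B} → run B
t=25: ready={B} → run B
t=26: ready={B} → run B
t=27: ready={B} → run B
t=28: (idle)
t=29: (idle)
t=30: (idle)

completion order = A, D, E, H, C, B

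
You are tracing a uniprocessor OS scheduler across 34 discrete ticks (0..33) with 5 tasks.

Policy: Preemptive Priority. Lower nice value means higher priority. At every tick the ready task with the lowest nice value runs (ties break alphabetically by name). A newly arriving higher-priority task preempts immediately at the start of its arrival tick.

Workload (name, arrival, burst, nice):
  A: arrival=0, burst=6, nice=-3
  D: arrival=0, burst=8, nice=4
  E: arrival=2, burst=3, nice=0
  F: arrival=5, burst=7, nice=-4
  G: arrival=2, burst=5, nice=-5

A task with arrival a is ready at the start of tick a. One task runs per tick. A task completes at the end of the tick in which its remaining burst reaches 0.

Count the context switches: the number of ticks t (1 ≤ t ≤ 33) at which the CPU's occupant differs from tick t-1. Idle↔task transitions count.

t=0: ready={A,D} → run A
t=1: ready={A,D} → run A
t=2: ready={A,D,E,G} → run G
t=3: ready={A,D,E,G} → run G
t=4: ready={A,D,E,G} → run G
t=5: ready={A,D,E,F,G} → run G
t=6: ready={A,D,E,F,G} → run G
t=7: ready={A,D,E,F} → run F
t=8: ready={A,D,E,F} → run F
t=9: ready={A,D,E,F} → run F
t=10: ready={A,D,E,F} → run F
t=11: ready={A,D,E,F} → run F
t=12: ready={A,D,E,F} → run F
t=13: ready={A,D,E,F} → run F
t=14: ready={A,D,E} → run A
t=15: ready={A,D,E} → run A
t=16: ready={A,D,E} → run A
t=17: ready={A,D,E} → run A
t=18: ready={D,E} → run E
t=19: ready={D,E} → run E
t=20: ready={D,E} → run E
t=21: ready={D} → run D
t=22: ready={D} → run D
t=23: ready={D} → run D
t=24: ready={D} → run D
t=25: ready={D} → run D
t=26: ready={D} → run D
t=27: ready={D} → run D
t=28: ready={D} → run D
t=29: (idle)
t=30: (idle)
t=31: (idle)
t=32: (idle)
t=33: (idle)

context switches = 6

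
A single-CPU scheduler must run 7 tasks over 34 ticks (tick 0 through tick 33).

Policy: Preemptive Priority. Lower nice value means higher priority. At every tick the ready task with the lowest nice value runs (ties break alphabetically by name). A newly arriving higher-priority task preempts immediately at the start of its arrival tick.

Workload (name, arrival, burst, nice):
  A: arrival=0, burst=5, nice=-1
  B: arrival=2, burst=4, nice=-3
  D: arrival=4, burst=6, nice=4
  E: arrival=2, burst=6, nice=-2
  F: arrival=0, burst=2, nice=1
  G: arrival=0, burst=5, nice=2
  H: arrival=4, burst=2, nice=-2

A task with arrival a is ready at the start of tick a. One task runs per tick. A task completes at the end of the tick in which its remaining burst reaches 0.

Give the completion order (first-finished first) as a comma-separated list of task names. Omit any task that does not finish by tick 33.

t=0: ready={A,F,G} → run A
t=1: ready={A,F,G} → run A
t=2: ready={A,B,E,F,G} → run B
t=3: ready={A,B,E,F,G} → run B
t=4: ready={A,B,D,E,F,G,H} → run B
t=5: ready={A,B,D,E,F,G,H} → run B
t=6: ready={A,D,E,F,G,H} → run E
t=7: ready={A,D,E,F,G,H} → run E
t=8: ready={A,D,E,F,G,H} → run E
t=9: ready={A,D,E,F,G,H} → run E
t=10: ready={A,D,E,F,G,H} → run E
t=11: ready={A,D,E,F,G,H} → run E
t=12: ready={A,D,F,G,H} → run H
t=13: ready={A,D,F,G,H} → run H
t=14: ready={A,D,F,G} → run A
t=15: ready={A,D,F,G} → run A
t=16: ready={A,D,F,G} → run A
t=17: ready={D,F,G} → run F
t=18: ready={D,F,G} → run F
t=19: ready={D,G} → run G
t=20: ready={D,G} → run G
t=21: ready={D,G} → run G
t=22: ready={D,G} → run G
t=23: ready={D,G} → run G
t=24: ready={D} → run D
t=25: ready={D} → run D
t=26: ready={D} → run D
t=27: ready={D} → run D
t=28: ready={D} → run D
t=29: ready={D} → run D
t=30: (idle)
t=31: (idle)
t=32: (idle)
t=33: (idle)

completion order = B, E, H, A, F, G, D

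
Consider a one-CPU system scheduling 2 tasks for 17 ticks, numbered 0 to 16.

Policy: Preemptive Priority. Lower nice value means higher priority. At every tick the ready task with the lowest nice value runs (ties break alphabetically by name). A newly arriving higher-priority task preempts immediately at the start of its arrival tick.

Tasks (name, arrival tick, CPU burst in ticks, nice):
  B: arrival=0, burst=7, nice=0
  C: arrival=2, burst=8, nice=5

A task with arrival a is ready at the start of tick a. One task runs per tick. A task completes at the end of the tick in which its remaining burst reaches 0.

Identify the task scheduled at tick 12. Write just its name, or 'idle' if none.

t=0: ready={B} → run B
t=1: ready={B} → run B
t=2: ready={B,C} → run B
t=3: ready={B,C} → run B
t=4: ready={B,C} → run B
t=5: ready={B,C} → run B
t=6: ready={B,C} → run B
t=7: ready={C} → run C
t=8: ready={C} → run C
t=9: ready={C} → run C
t=10: ready={C} → run C
t=11: ready={C} → run C
t=12: ready={C} → run C
t=13: ready={C} → run C
t=14: ready={C} → run C
t=15: (idle)
t=16: (idle)

running at tick 12 = C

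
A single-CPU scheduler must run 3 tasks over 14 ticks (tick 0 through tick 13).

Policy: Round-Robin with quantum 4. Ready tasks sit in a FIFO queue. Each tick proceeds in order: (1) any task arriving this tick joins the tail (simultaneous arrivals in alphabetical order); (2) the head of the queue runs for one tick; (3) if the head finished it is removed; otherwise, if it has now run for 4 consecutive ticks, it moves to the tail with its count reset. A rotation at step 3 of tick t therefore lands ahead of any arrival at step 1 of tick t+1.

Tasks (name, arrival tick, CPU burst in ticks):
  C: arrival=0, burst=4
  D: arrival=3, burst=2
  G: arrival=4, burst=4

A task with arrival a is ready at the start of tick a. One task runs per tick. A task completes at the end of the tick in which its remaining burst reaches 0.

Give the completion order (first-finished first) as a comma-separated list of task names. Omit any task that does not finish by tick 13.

completion order = C, D, G

t=0: queue=[C] q_used=0 → run C
t=1: queue=[C] q_used=1 → run C
t=2: queue=[C] q_used=2 → run C
t=3: queue=[C,D] q_used=3 → run C
t=4: queue=[D,G] q_used=0 → run D
t=5: queue=[D,G] q_used=1 → run D
t=6: queue=[G] q_used=0 → run G
t=7: queue=[G] q_used=1 → run G
t=8: queue=[G] q_used=2 → run G
t=9: queue=[G] q_used=3 → run G
t=10: (idle)
t=11: (idle)
t=12: (idle)
t=13: (idle)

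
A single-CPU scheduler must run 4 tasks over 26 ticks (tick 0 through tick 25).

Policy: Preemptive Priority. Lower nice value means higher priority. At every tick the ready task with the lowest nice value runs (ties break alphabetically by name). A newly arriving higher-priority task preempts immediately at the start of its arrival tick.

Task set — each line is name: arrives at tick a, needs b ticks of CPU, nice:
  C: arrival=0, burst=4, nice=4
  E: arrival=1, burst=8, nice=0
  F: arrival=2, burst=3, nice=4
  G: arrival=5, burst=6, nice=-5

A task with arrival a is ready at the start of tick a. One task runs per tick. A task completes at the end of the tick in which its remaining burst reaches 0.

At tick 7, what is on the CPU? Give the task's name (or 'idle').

t=0: ready={C} → run C
t=1: ready={C,E} → run E
t=2: ready={C,E,F} → run E
t=3: ready={C,E,F} → run E
t=4: ready={C,E,F} → run E
t=5: ready={C,E,F,G} → run G
t=6: ready={C,E,F,G} → run G
t=7: ready={C,E,F,G} → run G
t=8: ready={C,E,F,G} → run G
t=9: ready={C,E,F,G} → run G
t=10: ready={C,E,F,G} → run G
t=11: ready={C,E,F} → run E
t=12: ready={C,E,F} → run E
t=13: ready={C,E,F} → run E
t=14: ready={C,E,F} → run E
t=15: ready={C,F} → run C
t=16: ready={C,F} → run C
t=17: ready={C,F} → run C
t=18: ready={F} → run F
t=19: ready={F} → run F
t=20: ready={F} → run F
t=21: (idle)
t=22: (idle)
t=23: (idle)
t=24: (idle)
t=25: (idle)

running at tick 7 = G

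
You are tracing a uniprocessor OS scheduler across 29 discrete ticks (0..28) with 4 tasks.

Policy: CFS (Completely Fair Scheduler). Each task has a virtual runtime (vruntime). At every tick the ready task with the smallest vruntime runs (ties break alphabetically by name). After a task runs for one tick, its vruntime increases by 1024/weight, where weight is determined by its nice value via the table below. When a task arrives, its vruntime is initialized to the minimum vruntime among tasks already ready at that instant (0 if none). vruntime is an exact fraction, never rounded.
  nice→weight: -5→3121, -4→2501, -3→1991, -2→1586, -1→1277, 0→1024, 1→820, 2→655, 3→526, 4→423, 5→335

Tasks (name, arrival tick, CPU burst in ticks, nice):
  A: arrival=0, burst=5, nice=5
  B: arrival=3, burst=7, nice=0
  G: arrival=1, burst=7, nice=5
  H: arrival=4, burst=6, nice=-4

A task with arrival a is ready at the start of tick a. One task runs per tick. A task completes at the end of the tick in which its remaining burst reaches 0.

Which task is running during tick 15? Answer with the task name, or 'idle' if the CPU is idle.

t=0: vr[A=0] → run A
t=1: vr[A=1024/335 G=1024/335] → run A
t=2: vr[A=2048/335 G=1024/335] → run G
t=3: vr[A=2048/335 B=2048/335 G=2048/335] → run A
t=4: vr[A=3072/335 B=2048/335 G=2048/335 H=2048/335] → run B
t=5: vr[A=3072/335 B=2383/335 G=2048/335 H=2048/335] → run G
t=6: vr[A=3072/335 B=2383/335 G=3072/335 H=2048/335] → run H
t=7: vr[A=3072/335 B=2383/335 G=3072/335 H=5465088/837835] → run H
t=8: vr[A=3072/335 B=2383/335 G=3072/335 H=5808128/837835] → run H
t=9: vr[A=3072/335 B=2383/335 G=3072/335 H=6151168/837835] → run B
t=10: vr[A=3072/335 B=2718/335 G=3072/335 H=6151168/837835] → run H
t=11: vr[A=3072/335 B=2718/335 G=3072/335 H=6494208/837835] → run H
t=12: vr[A=3072/335 B=2718/335 G=3072/335 H=6837248/837835] → run B
t=13: vr[A=3072/335 B=3053/335 G=3072/335 H=6837248/837835] → run H
t=14: vr[A=3072/335 B=3053/335 G=3072/335] → run B
t=15: vr[A=3072/335 B=3388/335 G=3072/335] → run A
t=16: vr[A=4096/335 B=3388/335 G=3072/335] → run G
t=17: vr[A=4096/335 B=3388/335 G=4096/335] → run B
t=18: vr[A=4096/335 B=3723/335 G=4096/335] → run B
t=19: vr[A=4096/335 B=4058/335 G=4096/335] → run B
t=20: vr[A=4096/335 G=4096/335] → run A
t=21: vr[G=4096/335] → run G
t=22: vr[G=1024/67] → run G
t=23: vr[G=6144/335] → run G
t=24: vr[G=7168/335] → run G
t=25: (idle)
t=26: (idle)
t=27: (idle)
t=28: (idle)

running at tick 15 = A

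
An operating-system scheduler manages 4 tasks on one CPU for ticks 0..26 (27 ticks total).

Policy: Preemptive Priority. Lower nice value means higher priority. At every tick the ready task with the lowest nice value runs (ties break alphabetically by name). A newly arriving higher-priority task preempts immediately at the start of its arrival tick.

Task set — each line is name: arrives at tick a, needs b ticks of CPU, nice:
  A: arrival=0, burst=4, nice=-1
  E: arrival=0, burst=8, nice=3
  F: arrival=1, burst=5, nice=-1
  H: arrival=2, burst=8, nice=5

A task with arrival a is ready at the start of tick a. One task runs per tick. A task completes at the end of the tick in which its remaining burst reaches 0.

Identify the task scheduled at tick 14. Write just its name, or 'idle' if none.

t=0: ready={A,E} → run A
t=1: ready={A,E,F} → run A
t=2: ready={A,E,F,H} → run A
t=3: ready={A,E,F,H} → run A
t=4: ready={E,F,H} → run F
t=5: ready={E,F,H} → run F
t=6: ready={E,F,H} → run F
t=7: ready={E,F,H} → run F
t=8: ready={E,F,H} → run F
t=9: ready={E,H} → run E
t=10: ready={E,H} → run E
t=11: ready={E,H} → run E
t=12: ready={E,H} → run E
t=13: ready={E,H} → run E
t=14: ready={E,H} → run E
t=15: ready={E,H} → run E
t=16: ready={E,H} → run E
t=17: ready={H} → run H
t=18: ready={H} → run H
t=19: ready={H} → run H
t=20: ready={H} → run H
t=21: ready={H} → run H
t=22: ready={H} → run H
t=23: ready={H} → run H
t=24: ready={H} → run H
t=25: (idle)
t=26: (idle)

running at tick 14 = E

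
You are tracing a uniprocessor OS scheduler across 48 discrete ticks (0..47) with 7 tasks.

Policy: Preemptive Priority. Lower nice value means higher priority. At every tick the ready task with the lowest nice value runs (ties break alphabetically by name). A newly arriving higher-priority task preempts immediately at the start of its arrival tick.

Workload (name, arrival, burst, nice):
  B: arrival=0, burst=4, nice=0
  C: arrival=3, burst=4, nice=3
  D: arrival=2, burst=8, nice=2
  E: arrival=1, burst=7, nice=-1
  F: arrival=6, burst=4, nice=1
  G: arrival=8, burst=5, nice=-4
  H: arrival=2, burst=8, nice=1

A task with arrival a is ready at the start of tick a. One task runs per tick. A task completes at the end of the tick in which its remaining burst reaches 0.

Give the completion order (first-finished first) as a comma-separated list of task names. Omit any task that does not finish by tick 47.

completion order = E, G, B, F, H, D, C

t=0: ready={B} → run B
t=1: ready={B,E} → run E
t=2: ready={B,D,E,H} → run E
t=3: ready={B,C,D,E,H} → run E
t=4: ready={B,C,D,E,H} → run E
t=5: ready={B,C,D,E,H} → run E
t=6: ready={B,C,D,E,F,H} → run E
t=7: ready={B,C,D,E,F,H} → run E
t=8: ready={B,C,D,F,G,H} → run G
t=9: ready={B,C,D,F,G,H} → run G
t=10: ready={B,C,D,F,G,H} → run G
t=11: ready={B,C,D,F,G,H} → run G
t=12: ready={B,C,D,F,G,H} → run G
t=13: ready={B,C,D,F,H} → run B
t=14: ready={B,C,D,F,H} → run B
t=15: ready={B,C,D,F,H} → run B
t=16: ready={C,D,F,H} → run F
t=17: ready={C,D,F,H} → run F
t=18: ready={C,D,F,H} → run F
t=19: ready={C,D,F,H} → run F
t=20: ready={C,D,H} → run H
t=21: ready={C,D,H} → run H
t=22: ready={C,D,H} → run H
t=23: ready={C,D,H} → run H
t=24: ready={C,D,H} → run H
t=25: ready={C,D,H} → run H
t=26: ready={C,D,H} → run H
t=27: ready={C,D,H} → run H
t=28: ready={C,D} → run D
t=29: ready={C,D} → run D
t=30: ready={C,D} → run D
t=31: ready={C,D} → run D
t=32: ready={C,D} → run D
t=33: ready={C,D} → run D
t=34: ready={C,D} → run D
t=35: ready={C,D} → run D
t=36: ready={C} → run C
t=37: ready={C} → run C
t=38: ready={C} → run C
t=39: ready={C} → run C
t=40: (idle)
t=41: (idle)
t=42: (idle)
t=43: (idle)
t=44: (idle)
t=45: (idle)
t=46: (idle)
t=47: (idle)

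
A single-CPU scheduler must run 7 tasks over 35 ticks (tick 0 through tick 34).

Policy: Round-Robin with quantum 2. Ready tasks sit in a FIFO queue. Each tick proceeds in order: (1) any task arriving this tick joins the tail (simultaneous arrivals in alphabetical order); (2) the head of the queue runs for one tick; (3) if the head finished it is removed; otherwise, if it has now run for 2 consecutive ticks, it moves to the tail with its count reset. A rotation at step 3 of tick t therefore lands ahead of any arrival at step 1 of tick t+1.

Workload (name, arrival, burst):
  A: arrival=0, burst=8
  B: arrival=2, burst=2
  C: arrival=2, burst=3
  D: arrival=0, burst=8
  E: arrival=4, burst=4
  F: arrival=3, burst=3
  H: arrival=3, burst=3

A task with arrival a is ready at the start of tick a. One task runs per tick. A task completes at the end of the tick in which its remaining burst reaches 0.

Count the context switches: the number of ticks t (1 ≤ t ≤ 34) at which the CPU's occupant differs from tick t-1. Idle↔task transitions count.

t=0: queue=[A,D] q_used=0 → run A
t=1: queue=[A,D] q_used=1 → run A
t=2: queue=[D,A,B,C] q_used=0 → run D
t=3: queue=[D,A,B,C,F,H] q_used=1 → run D
t=4: queue=[A,B,C,F,H,D,E] q_used=0 → run A
t=5: queue=[A,B,C,F,H,D,E] q_used=1 → run A
t=6: queue=[B,C,F,H,D,E,A] q_used=0 → run B
t=7: queue=[B,C,F,H,D,E,A] q_used=1 → run B
t=8: queue=[C,F,H,D,E,A] q_used=0 → run C
t=9: queue=[C,F,H,D,E,A] q_used=1 → run C
t=10: queue=[F,H,D,E,A,C] q_used=0 → run F
t=11: queue=[F,H,D,E,A,C] q_used=1 → run F
t=12: queue=[H,D,E,A,C,F] q_used=0 → run H
t=13: queue=[H,D,E,A,C,F] q_used=1 → run H
t=14: queue=[D,E,A,C,F,H] q_used=0 → run D
t=15: queue=[D,E,A,C,F,H] q_used=1 → run D
t=16: queue=[E,A,C,F,H,D] q_used=0 → run E
t=17: queue=[E,A,C,F,H,D] q_used=1 → run E
t=18: queue=[A,C,F,H,D,E] q_used=0 → run A
t=19: queue=[A,C,F,H,D,E] q_used=1 → run A
t=20: queue=[C,F,H,D,E,A] q_used=0 → run C
t=21: queue=[F,H,D,E,A] q_used=0 → run F
t=22: queue=[H,D,E,A] q_used=0 → run H
t=23: queue=[D,E,A] q_used=0 → run D
t=24: queue=[D,E,A] q_used=1 → run D
t=25: queue=[E,A,D] q_used=0 → run E
t=26: queue=[E,A,D] q_used=1 → run E
t=27: queue=[A,D] q_used=0 → run A
t=28: queue=[A,D] q_used=1 → run A
t=29: queue=[D] q_used=0 → run D
t=30: queue=[D] q_used=1 → run D
t=31: (idle)
t=32: (idle)
t=33: (idle)
t=34: (idle)

context switches = 17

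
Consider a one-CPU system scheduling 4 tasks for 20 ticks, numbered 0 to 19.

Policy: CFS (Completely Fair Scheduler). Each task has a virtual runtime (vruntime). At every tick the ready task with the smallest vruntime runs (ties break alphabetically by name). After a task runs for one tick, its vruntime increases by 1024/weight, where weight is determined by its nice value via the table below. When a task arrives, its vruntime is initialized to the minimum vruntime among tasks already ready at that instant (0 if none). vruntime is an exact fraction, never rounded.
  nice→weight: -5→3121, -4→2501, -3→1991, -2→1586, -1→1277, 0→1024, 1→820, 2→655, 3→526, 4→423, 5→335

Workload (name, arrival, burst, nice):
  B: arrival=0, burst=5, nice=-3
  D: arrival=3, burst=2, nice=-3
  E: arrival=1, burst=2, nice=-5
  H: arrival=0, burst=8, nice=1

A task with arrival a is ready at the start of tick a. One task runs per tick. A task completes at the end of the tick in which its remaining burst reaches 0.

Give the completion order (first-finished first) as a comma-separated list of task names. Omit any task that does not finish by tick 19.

t=0: vr[B=0 H=0] → run B
t=1: vr[B=1024/1991 E=0 H=0] → run E
t=2: vr[B=1024/1991 E=1024/3121 H=0] → run H
t=3: vr[B=1024/1991 D=1024/3121 E=1024/3121 H=256/205] → run D
t=4: vr[B=1024/1991 D=5234688/6213911 E=1024/3121 H=256/205] → run E
t=5: vr[B=1024/1991 D=5234688/6213911 H=256/205] → run B
t=6: vr[B=2048/1991 D=5234688/6213911 H=256/205] → run D
t=7: vr[B=2048/1991 H=256/205] → run B
t=8: vr[B=3072/1991 H=256/205] → run H
t=9: vr[B=3072/1991 H=512/205] → run B
t=10: vr[B=4096/1991 H=512/205] → run B
t=11: vr[H=512/205] → run H
t=12: vr[H=768/205] → run H
t=13: vr[H=1024/205] → run H
t=14: vr[H=256/41] → run H
t=15: vr[H=1536/205] → run H
t=16: vr[H=1792/205] → run H
t=17: (idle)
t=18: (idle)
t=19: (idle)

completion order = E, D, B, H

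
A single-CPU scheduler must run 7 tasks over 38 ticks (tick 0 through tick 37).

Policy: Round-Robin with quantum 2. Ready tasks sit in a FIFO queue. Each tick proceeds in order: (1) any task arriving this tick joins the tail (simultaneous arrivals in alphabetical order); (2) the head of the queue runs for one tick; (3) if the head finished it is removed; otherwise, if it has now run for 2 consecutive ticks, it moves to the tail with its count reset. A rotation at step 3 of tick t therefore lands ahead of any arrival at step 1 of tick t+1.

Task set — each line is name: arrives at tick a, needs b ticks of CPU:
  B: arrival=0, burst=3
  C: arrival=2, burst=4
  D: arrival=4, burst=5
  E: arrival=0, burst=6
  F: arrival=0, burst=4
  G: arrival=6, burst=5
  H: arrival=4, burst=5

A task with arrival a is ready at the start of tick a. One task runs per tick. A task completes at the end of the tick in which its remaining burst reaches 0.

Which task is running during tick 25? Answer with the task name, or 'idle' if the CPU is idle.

running at tick 25 = H

t=0: queue=[B,E,F] q_used=0 → run B
t=1: queue=[B,E,F] q_used=1 → run B
t=2: queue=[E,F,B,C] q_used=0 → run E
t=3: queue=[E,F,B,C] q_used=1 → run E
t=4: queue=[F,B,C,E,D,H] q_used=0 → run F
t=5: queue=[F,B,C,E,D,H] q_used=1 → run F
t=6: queue=[B,C,E,D,H,F,G] q_used=0 → run B
t=7: queue=[C,E,D,H,F,G] q_used=0 → run C
t=8: queue=[C,E,D,H,F,G] q_used=1 → run C
t=9: queue=[E,D,H,F,G,C] q_used=0 → run E
t=10: queue=[E,D,H,F,G,C] q_used=1 → run E
t=11: queue=[D,H,F,G,C,E] q_used=0 → run D
t=12: queue=[D,H,F,G,C,E] q_used=1 → run D
t=13: queue=[H,F,G,C,E,D] q_used=0 → run H
t=14: queue=[H,F,G,C,E,D] q_used=1 → run H
t=15: queue=[F,G,C,E,D,H] q_used=0 → run F
t=16: queue=[F,G,C,E,D,H] q_used=1 → run F
t=17: queue=[G,C,E,D,H] q_used=0 → run G
t=18: queue=[G,C,E,D,H] q_used=1 → run G
t=19: queue=[C,E,D,H,G] q_used=0 → run C
t=20: queue=[C,E,D,H,G] q_used=1 → run C
t=21: queue=[E,D,H,G] q_used=0 → run E
t=22: queue=[E,D,H,G] q_used=1 → run E
t=23: queue=[D,H,G] q_used=0 → run D
t=24: queue=[D,H,G] q_used=1 → run D
t=25: queue=[H,G,D] q_used=0 → run H
t=26: queue=[H,G,D] q_used=1 → run H
t=27: queue=[G,D,H] q_used=0 → run G
t=28: queue=[G,D,H] q_used=1 → run G
t=29: queue=[D,H,G] q_used=0 → run D
t=30: queue=[H,G] q_used=0 → run H
t=31: queue=[G] q_used=0 → run G
t=32: (idle)
t=33: (idle)
t=34: (idle)
t=35: (idle)
t=36: (idle)
t=37: (idle)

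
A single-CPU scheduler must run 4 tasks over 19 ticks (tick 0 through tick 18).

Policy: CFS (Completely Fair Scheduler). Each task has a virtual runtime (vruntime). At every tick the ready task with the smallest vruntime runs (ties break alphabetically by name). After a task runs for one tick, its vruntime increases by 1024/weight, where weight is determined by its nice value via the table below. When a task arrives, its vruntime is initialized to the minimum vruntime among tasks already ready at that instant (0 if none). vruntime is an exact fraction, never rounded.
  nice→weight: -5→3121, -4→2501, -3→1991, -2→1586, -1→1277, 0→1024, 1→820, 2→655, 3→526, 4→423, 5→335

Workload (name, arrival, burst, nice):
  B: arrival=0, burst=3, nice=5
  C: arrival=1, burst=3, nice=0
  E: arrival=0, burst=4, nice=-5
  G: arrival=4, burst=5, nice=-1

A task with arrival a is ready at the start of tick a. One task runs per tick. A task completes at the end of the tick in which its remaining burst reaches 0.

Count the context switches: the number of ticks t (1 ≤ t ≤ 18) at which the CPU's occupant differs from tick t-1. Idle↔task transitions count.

t=0: vr[B=0 E=0] → run B
t=1: vr[B=1024/335 C=0 E=0] → run C
t=2: vr[B=1024/335 C=1 E=0] → run E
t=3: vr[B=1024/335 C=1 E=1024/3121] → run E
t=4: vr[B=1024/335 C=1 E=2048/3121 G=2048/3121] → run E
t=5: vr[B=1024/335 C=1 E=3072/3121 G=2048/3121] → run G
t=6: vr[B=1024/335 C=1 E=3072/3121 G=5811200/3985517] → run E
t=7: vr[B=1024/335 C=1 G=5811200/3985517] → run C
t=8: vr[B=1024/335 C=2 G=5811200/3985517] → run G
t=9: vr[B=1024/335 C=2 G=9007104/3985517] → run C
t=10: vr[B=1024/335 G=9007104/3985517] → run G
t=11: vr[B=1024/335 G=12203008/3985517] → run B
t=12: vr[B=2048/335 G=12203008/3985517] → run G
t=13: vr[B=2048/335 G=15398912/3985517] → run G
t=14: vr[B=2048/335] → run B
t=15: (idle)
t=16: (idle)
t=17: (idle)
t=18: (idle)

context switches = 12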